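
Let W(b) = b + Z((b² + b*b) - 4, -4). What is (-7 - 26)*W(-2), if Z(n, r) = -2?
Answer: 132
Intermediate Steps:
W(b) = -2 + b (W(b) = b - 2 = -2 + b)
(-7 - 26)*W(-2) = (-7 - 26)*(-2 - 2) = -33*(-4) = 132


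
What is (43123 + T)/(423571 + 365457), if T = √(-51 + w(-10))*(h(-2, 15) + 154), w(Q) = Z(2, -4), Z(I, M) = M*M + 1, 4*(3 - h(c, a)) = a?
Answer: 43123/789028 + 613*I*√34/3156112 ≈ 0.054653 + 0.0011325*I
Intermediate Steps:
h(c, a) = 3 - a/4
Z(I, M) = 1 + M² (Z(I, M) = M² + 1 = 1 + M²)
w(Q) = 17 (w(Q) = 1 + (-4)² = 1 + 16 = 17)
T = 613*I*√34/4 (T = √(-51 + 17)*((3 - ¼*15) + 154) = √(-34)*((3 - 15/4) + 154) = (I*√34)*(-¾ + 154) = (I*√34)*(613/4) = 613*I*√34/4 ≈ 893.59*I)
(43123 + T)/(423571 + 365457) = (43123 + 613*I*√34/4)/(423571 + 365457) = (43123 + 613*I*√34/4)/789028 = (43123 + 613*I*√34/4)*(1/789028) = 43123/789028 + 613*I*√34/3156112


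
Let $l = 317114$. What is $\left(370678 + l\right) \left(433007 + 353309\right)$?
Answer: $540821854272$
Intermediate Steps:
$\left(370678 + l\right) \left(433007 + 353309\right) = \left(370678 + 317114\right) \left(433007 + 353309\right) = 687792 \cdot 786316 = 540821854272$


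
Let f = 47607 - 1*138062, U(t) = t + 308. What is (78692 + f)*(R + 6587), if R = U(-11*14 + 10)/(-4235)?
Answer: -328138071903/4235 ≈ -7.7482e+7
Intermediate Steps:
U(t) = 308 + t
f = -90455 (f = 47607 - 138062 = -90455)
R = -164/4235 (R = (308 + (-11*14 + 10))/(-4235) = (308 + (-154 + 10))*(-1/4235) = (308 - 144)*(-1/4235) = 164*(-1/4235) = -164/4235 ≈ -0.038725)
(78692 + f)*(R + 6587) = (78692 - 90455)*(-164/4235 + 6587) = -11763*27895781/4235 = -328138071903/4235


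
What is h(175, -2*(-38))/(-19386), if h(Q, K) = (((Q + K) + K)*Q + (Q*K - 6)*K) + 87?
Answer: -533828/9693 ≈ -55.074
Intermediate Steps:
h(Q, K) = 87 + K*(-6 + K*Q) + Q*(Q + 2*K) (h(Q, K) = (((K + Q) + K)*Q + (K*Q - 6)*K) + 87 = ((Q + 2*K)*Q + (-6 + K*Q)*K) + 87 = (Q*(Q + 2*K) + K*(-6 + K*Q)) + 87 = (K*(-6 + K*Q) + Q*(Q + 2*K)) + 87 = 87 + K*(-6 + K*Q) + Q*(Q + 2*K))
h(175, -2*(-38))/(-19386) = (87 + 175**2 - (-12)*(-38) + 175*(-2*(-38))**2 + 2*(-2*(-38))*175)/(-19386) = (87 + 30625 - 6*76 + 175*76**2 + 2*76*175)*(-1/19386) = (87 + 30625 - 456 + 175*5776 + 26600)*(-1/19386) = (87 + 30625 - 456 + 1010800 + 26600)*(-1/19386) = 1067656*(-1/19386) = -533828/9693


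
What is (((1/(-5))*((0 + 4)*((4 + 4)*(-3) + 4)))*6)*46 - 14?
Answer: 4402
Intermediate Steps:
(((1/(-5))*((0 + 4)*((4 + 4)*(-3) + 4)))*6)*46 - 14 = (((1*(-1/5))*(4*(8*(-3) + 4)))*6)*46 - 14 = (-4*(-24 + 4)/5*6)*46 - 14 = (-4*(-20)/5*6)*46 - 14 = (-1/5*(-80)*6)*46 - 14 = (16*6)*46 - 14 = 96*46 - 14 = 4416 - 14 = 4402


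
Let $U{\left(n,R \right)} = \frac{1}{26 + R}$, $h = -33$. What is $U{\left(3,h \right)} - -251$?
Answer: $\frac{1756}{7} \approx 250.86$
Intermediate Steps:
$U{\left(3,h \right)} - -251 = \frac{1}{26 - 33} - -251 = \frac{1}{-7} + 251 = - \frac{1}{7} + 251 = \frac{1756}{7}$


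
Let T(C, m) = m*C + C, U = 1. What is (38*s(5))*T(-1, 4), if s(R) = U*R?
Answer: -950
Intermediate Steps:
s(R) = R (s(R) = 1*R = R)
T(C, m) = C + C*m (T(C, m) = C*m + C = C + C*m)
(38*s(5))*T(-1, 4) = (38*5)*(-(1 + 4)) = 190*(-1*5) = 190*(-5) = -950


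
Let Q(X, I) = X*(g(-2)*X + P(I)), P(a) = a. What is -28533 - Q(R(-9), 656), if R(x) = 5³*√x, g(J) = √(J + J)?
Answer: -28533 + 35250*I ≈ -28533.0 + 35250.0*I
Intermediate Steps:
g(J) = √2*√J (g(J) = √(2*J) = √2*√J)
R(x) = 125*√x
Q(X, I) = X*(I + 2*I*X) (Q(X, I) = X*((√2*√(-2))*X + I) = X*((√2*(I*√2))*X + I) = X*((2*I)*X + I) = X*(2*I*X + I) = X*(I + 2*I*X))
-28533 - Q(R(-9), 656) = -28533 - 125*√(-9)*(656 + 2*I*(125*√(-9))) = -28533 - 125*(3*I)*(656 + 2*I*(125*(3*I))) = -28533 - 375*I*(656 + 2*I*(375*I)) = -28533 - 375*I*(656 - 750) = -28533 - 375*I*(-94) = -28533 - (-35250)*I = -28533 + 35250*I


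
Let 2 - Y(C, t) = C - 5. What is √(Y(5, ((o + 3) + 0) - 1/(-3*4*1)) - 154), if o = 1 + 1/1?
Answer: 2*I*√38 ≈ 12.329*I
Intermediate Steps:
o = 2 (o = 1 + 1 = 2)
Y(C, t) = 7 - C (Y(C, t) = 2 - (C - 5) = 2 - (-5 + C) = 2 + (5 - C) = 7 - C)
√(Y(5, ((o + 3) + 0) - 1/(-3*4*1)) - 154) = √((7 - 1*5) - 154) = √((7 - 5) - 154) = √(2 - 154) = √(-152) = 2*I*√38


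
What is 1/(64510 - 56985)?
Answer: 1/7525 ≈ 0.00013289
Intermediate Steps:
1/(64510 - 56985) = 1/7525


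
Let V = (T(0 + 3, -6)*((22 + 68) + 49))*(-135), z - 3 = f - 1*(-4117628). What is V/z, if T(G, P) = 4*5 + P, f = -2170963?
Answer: -131355/973334 ≈ -0.13495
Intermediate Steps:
T(G, P) = 20 + P
z = 1946668 (z = 3 + (-2170963 - 1*(-4117628)) = 3 + (-2170963 + 4117628) = 3 + 1946665 = 1946668)
V = -262710 (V = ((20 - 6)*((22 + 68) + 49))*(-135) = (14*(90 + 49))*(-135) = (14*139)*(-135) = 1946*(-135) = -262710)
V/z = -262710/1946668 = -262710*1/1946668 = -131355/973334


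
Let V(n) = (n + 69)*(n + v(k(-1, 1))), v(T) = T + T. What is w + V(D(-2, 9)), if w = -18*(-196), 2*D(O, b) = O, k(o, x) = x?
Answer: 3596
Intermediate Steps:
v(T) = 2*T
D(O, b) = O/2
w = 3528
V(n) = (2 + n)*(69 + n) (V(n) = (n + 69)*(n + 2*1) = (69 + n)*(n + 2) = (69 + n)*(2 + n) = (2 + n)*(69 + n))
w + V(D(-2, 9)) = 3528 + (138 + ((1/2)*(-2))**2 + 71*((1/2)*(-2))) = 3528 + (138 + (-1)**2 + 71*(-1)) = 3528 + (138 + 1 - 71) = 3528 + 68 = 3596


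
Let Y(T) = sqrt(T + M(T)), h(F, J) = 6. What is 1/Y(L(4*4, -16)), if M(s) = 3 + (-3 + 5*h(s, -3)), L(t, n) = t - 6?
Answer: sqrt(10)/20 ≈ 0.15811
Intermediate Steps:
L(t, n) = -6 + t
M(s) = 30 (M(s) = 3 + (-3 + 5*6) = 3 + (-3 + 30) = 3 + 27 = 30)
Y(T) = sqrt(30 + T) (Y(T) = sqrt(T + 30) = sqrt(30 + T))
1/Y(L(4*4, -16)) = 1/(sqrt(30 + (-6 + 4*4))) = 1/(sqrt(30 + (-6 + 16))) = 1/(sqrt(30 + 10)) = 1/(sqrt(40)) = 1/(2*sqrt(10)) = sqrt(10)/20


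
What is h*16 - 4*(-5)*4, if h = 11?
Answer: 256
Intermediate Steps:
h*16 - 4*(-5)*4 = 11*16 - 4*(-5)*4 = 176 + 20*4 = 176 + 80 = 256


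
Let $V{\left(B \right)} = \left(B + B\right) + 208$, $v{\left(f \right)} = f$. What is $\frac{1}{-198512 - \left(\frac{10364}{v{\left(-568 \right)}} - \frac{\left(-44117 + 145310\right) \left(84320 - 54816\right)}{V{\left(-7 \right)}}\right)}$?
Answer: $\frac{13774}{209243424351} \approx 6.5828 \cdot 10^{-8}$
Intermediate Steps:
$V{\left(B \right)} = 208 + 2 B$ ($V{\left(B \right)} = 2 B + 208 = 208 + 2 B$)
$\frac{1}{-198512 - \left(\frac{10364}{v{\left(-568 \right)}} - \frac{\left(-44117 + 145310\right) \left(84320 - 54816\right)}{V{\left(-7 \right)}}\right)} = \frac{1}{-198512 - \left(- \frac{2591}{142} - \frac{\left(-44117 + 145310\right) \left(84320 - 54816\right)}{208 + 2 \left(-7\right)}\right)} = \frac{1}{-198512 - \left(- \frac{2591}{142} - \frac{101193 \cdot 29504}{208 - 14}\right)} = \frac{1}{-198512 + \left(\frac{2985598272}{194} + \frac{2591}{142}\right)} = \frac{1}{-198512 + \left(2985598272 \cdot \frac{1}{194} + \frac{2591}{142}\right)} = \frac{1}{-198512 + \left(\frac{1492799136}{97} + \frac{2591}{142}\right)} = \frac{1}{-198512 + \frac{211977728639}{13774}} = \frac{1}{\frac{209243424351}{13774}} = \frac{13774}{209243424351}$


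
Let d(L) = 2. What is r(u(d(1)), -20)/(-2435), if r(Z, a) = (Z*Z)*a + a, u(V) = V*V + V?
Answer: 148/487 ≈ 0.30390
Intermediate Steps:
u(V) = V + V**2 (u(V) = V**2 + V = V + V**2)
r(Z, a) = a + a*Z**2 (r(Z, a) = Z**2*a + a = a*Z**2 + a = a + a*Z**2)
r(u(d(1)), -20)/(-2435) = -20*(1 + (2*(1 + 2))**2)/(-2435) = -20*(1 + (2*3)**2)*(-1/2435) = -20*(1 + 6**2)*(-1/2435) = -20*(1 + 36)*(-1/2435) = -20*37*(-1/2435) = -740*(-1/2435) = 148/487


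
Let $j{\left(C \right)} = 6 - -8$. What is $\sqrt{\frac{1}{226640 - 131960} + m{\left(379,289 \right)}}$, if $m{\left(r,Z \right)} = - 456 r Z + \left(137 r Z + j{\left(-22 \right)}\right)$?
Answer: $\frac{i \sqrt{8700446874147370}}{15780} \approx 5911.0 i$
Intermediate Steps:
$j{\left(C \right)} = 14$ ($j{\left(C \right)} = 6 + 8 = 14$)
$m{\left(r,Z \right)} = 14 - 319 Z r$ ($m{\left(r,Z \right)} = - 456 r Z + \left(137 r Z + 14\right) = - 456 Z r + \left(137 Z r + 14\right) = - 456 Z r + \left(14 + 137 Z r\right) = 14 - 319 Z r$)
$\sqrt{\frac{1}{226640 - 131960} + m{\left(379,289 \right)}} = \sqrt{\frac{1}{226640 - 131960} + \left(14 - 92191 \cdot 379\right)} = \sqrt{\frac{1}{94680} + \left(14 - 34940389\right)} = \sqrt{\frac{1}{94680} - 34940375} = \sqrt{- \frac{3308154704999}{94680}} = \frac{i \sqrt{8700446874147370}}{15780}$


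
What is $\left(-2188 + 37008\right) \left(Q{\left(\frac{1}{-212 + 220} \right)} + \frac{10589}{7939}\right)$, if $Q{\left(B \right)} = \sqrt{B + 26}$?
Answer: $\frac{368708980}{7939} + 8705 \sqrt{418} \approx 2.2442 \cdot 10^{5}$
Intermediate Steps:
$Q{\left(B \right)} = \sqrt{26 + B}$
$\left(-2188 + 37008\right) \left(Q{\left(\frac{1}{-212 + 220} \right)} + \frac{10589}{7939}\right) = \left(-2188 + 37008\right) \left(\sqrt{26 + \frac{1}{-212 + 220}} + \frac{10589}{7939}\right) = 34820 \left(\sqrt{26 + \frac{1}{8}} + 10589 \cdot \frac{1}{7939}\right) = 34820 \left(\sqrt{26 + \frac{1}{8}} + \frac{10589}{7939}\right) = 34820 \left(\sqrt{\frac{209}{8}} + \frac{10589}{7939}\right) = 34820 \left(\frac{\sqrt{418}}{4} + \frac{10589}{7939}\right) = 34820 \left(\frac{10589}{7939} + \frac{\sqrt{418}}{4}\right) = \frac{368708980}{7939} + 8705 \sqrt{418}$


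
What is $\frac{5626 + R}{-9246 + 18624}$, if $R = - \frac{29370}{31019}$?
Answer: $\frac{87241762}{145448091} \approx 0.59981$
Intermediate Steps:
$R = - \frac{29370}{31019}$ ($R = \left(-29370\right) \frac{1}{31019} = - \frac{29370}{31019} \approx -0.94684$)
$\frac{5626 + R}{-9246 + 18624} = \frac{5626 - \frac{29370}{31019}}{-9246 + 18624} = \frac{174483524}{31019 \cdot 9378} = \frac{174483524}{31019} \cdot \frac{1}{9378} = \frac{87241762}{145448091}$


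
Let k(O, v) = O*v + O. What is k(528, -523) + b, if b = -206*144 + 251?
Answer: -305029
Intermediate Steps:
k(O, v) = O + O*v
b = -29413 (b = -29664 + 251 = -29413)
k(528, -523) + b = 528*(1 - 523) - 29413 = 528*(-522) - 29413 = -275616 - 29413 = -305029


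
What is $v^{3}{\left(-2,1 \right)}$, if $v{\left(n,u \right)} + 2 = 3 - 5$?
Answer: $-64$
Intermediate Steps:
$v{\left(n,u \right)} = -4$ ($v{\left(n,u \right)} = -2 + \left(3 - 5\right) = -2 - 2 = -4$)
$v^{3}{\left(-2,1 \right)} = \left(-4\right)^{3} = -64$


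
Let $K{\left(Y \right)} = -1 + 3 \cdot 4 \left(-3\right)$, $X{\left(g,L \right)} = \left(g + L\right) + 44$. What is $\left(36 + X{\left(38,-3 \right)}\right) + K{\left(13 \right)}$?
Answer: $78$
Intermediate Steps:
$X{\left(g,L \right)} = 44 + L + g$ ($X{\left(g,L \right)} = \left(L + g\right) + 44 = 44 + L + g$)
$K{\left(Y \right)} = -37$ ($K{\left(Y \right)} = -1 + 12 \left(-3\right) = -1 - 36 = -37$)
$\left(36 + X{\left(38,-3 \right)}\right) + K{\left(13 \right)} = \left(36 + \left(44 - 3 + 38\right)\right) - 37 = \left(36 + 79\right) - 37 = 115 - 37 = 78$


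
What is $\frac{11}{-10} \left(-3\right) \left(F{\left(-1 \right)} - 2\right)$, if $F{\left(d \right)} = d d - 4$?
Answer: $- \frac{33}{2} \approx -16.5$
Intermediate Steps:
$F{\left(d \right)} = -4 + d^{2}$ ($F{\left(d \right)} = d^{2} - 4 = -4 + d^{2}$)
$\frac{11}{-10} \left(-3\right) \left(F{\left(-1 \right)} - 2\right) = \frac{11}{-10} \left(-3\right) \left(\left(-4 + \left(-1\right)^{2}\right) - 2\right) = 11 \left(- \frac{1}{10}\right) \left(-3\right) \left(\left(-4 + 1\right) - 2\right) = \left(- \frac{11}{10}\right) \left(-3\right) \left(-3 - 2\right) = \frac{33}{10} \left(-5\right) = - \frac{33}{2}$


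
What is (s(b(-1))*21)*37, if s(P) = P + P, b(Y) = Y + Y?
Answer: -3108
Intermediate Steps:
b(Y) = 2*Y
s(P) = 2*P
(s(b(-1))*21)*37 = ((2*(2*(-1)))*21)*37 = ((2*(-2))*21)*37 = -4*21*37 = -84*37 = -3108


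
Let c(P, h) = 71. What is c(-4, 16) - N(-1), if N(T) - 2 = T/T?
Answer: 68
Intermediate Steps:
N(T) = 3 (N(T) = 2 + T/T = 2 + 1 = 3)
c(-4, 16) - N(-1) = 71 - 1*3 = 71 - 3 = 68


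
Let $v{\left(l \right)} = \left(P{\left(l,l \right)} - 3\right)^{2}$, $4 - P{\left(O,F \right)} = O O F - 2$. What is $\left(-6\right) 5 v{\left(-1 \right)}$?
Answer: $-480$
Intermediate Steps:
$P{\left(O,F \right)} = 6 - F O^{2}$ ($P{\left(O,F \right)} = 4 - \left(O O F - 2\right) = 4 - \left(O^{2} F - 2\right) = 4 - \left(F O^{2} - 2\right) = 4 - \left(-2 + F O^{2}\right) = 6 - F O^{2}$)
$v{\left(l \right)} = \left(3 - l^{3}\right)^{2}$ ($v{\left(l \right)} = \left(\left(6 - l l^{2}\right) - 3\right)^{2} = \left(\left(6 - l^{3}\right) - 3\right)^{2} = \left(3 - l^{3}\right)^{2}$)
$\left(-6\right) 5 v{\left(-1 \right)} = \left(-6\right) 5 \left(-3 + \left(-1\right)^{3}\right)^{2} = - 30 \left(-3 - 1\right)^{2} = - 30 \left(-4\right)^{2} = \left(-30\right) 16 = -480$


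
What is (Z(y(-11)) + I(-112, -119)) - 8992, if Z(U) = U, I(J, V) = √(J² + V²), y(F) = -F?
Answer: -8981 + 7*√545 ≈ -8817.6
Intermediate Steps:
(Z(y(-11)) + I(-112, -119)) - 8992 = (-1*(-11) + √((-112)² + (-119)²)) - 8992 = (11 + √(12544 + 14161)) - 8992 = (11 + √26705) - 8992 = (11 + 7*√545) - 8992 = -8981 + 7*√545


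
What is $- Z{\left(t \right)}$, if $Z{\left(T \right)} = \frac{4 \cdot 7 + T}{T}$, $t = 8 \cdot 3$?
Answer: $- \frac{13}{6} \approx -2.1667$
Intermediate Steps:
$t = 24$
$Z{\left(T \right)} = \frac{28 + T}{T}$
$- Z{\left(t \right)} = - \frac{28 + 24}{24} = - \frac{52}{24} = \left(-1\right) \frac{13}{6} = - \frac{13}{6}$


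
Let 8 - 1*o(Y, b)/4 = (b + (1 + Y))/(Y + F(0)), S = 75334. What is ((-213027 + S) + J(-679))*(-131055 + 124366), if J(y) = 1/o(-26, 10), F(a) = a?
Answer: 355516905165/386 ≈ 9.2103e+8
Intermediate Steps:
o(Y, b) = 32 - 4*(1 + Y + b)/Y (o(Y, b) = 32 - 4*(b + (1 + Y))/(Y + 0) = 32 - 4*(1 + Y + b)/Y)
J(y) = 13/386 (J(y) = 1/(4*(-1 - 1*10 + 7*(-26))/(-26)) = 1/(4*(-1/26)*(-1 - 10 - 182)) = 1/(4*(-1/26)*(-193)) = 1/(386/13) = 13/386)
((-213027 + S) + J(-679))*(-131055 + 124366) = ((-213027 + 75334) + 13/386)*(-131055 + 124366) = (-137693 + 13/386)*(-6689) = -53149485/386*(-6689) = 355516905165/386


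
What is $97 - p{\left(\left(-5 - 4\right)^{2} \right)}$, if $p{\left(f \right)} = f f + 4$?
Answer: $-6468$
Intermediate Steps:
$p{\left(f \right)} = 4 + f^{2}$ ($p{\left(f \right)} = f^{2} + 4 = 4 + f^{2}$)
$97 - p{\left(\left(-5 - 4\right)^{2} \right)} = 97 - \left(4 + \left(\left(-5 - 4\right)^{2}\right)^{2}\right) = 97 - \left(4 + \left(\left(-9\right)^{2}\right)^{2}\right) = 97 - \left(4 + 81^{2}\right) = 97 - \left(4 + 6561\right) = 97 - 6565 = -6468$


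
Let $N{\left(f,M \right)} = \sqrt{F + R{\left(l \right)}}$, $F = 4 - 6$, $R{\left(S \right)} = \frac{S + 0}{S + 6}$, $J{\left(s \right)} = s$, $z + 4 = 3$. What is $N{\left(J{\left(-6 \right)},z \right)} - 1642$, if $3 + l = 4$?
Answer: $-1642 + \frac{i \sqrt{91}}{7} \approx -1642.0 + 1.3628 i$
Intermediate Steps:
$l = 1$ ($l = -3 + 4 = 1$)
$z = -1$ ($z = -4 + 3 = -1$)
$R{\left(S \right)} = \frac{S}{6 + S}$
$F = -2$ ($F = 4 - 6 = -2$)
$N{\left(f,M \right)} = \frac{i \sqrt{91}}{7}$ ($N{\left(f,M \right)} = \sqrt{-2 + 1 \frac{1}{6 + 1}} = \sqrt{-2 + 1 \cdot \frac{1}{7}} = \sqrt{-2 + \frac{1}{7}} = \sqrt{- \frac{13}{7}} = \frac{i \sqrt{91}}{7}$)
$N{\left(J{\left(-6 \right)},z \right)} - 1642 = \frac{i \sqrt{91}}{7} - 1642 = -1642 + \frac{i \sqrt{91}}{7}$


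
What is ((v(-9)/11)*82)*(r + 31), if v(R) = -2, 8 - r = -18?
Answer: -9348/11 ≈ -849.82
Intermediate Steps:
r = 26 (r = 8 - 1*(-18) = 8 + 18 = 26)
((v(-9)/11)*82)*(r + 31) = (-2/11*82)*(26 + 31) = (-2*1/11*82)*57 = -2/11*82*57 = -164/11*57 = -9348/11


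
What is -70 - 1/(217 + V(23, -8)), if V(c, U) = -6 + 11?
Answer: -15541/222 ≈ -70.005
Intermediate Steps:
V(c, U) = 5
-70 - 1/(217 + V(23, -8)) = -70 - 1/(217 + 5) = -70 - 1/222 = -15541/222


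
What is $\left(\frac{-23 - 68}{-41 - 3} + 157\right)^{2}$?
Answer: $\frac{48986001}{1936} \approx 25303.0$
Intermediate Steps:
$\left(\frac{-23 - 68}{-41 - 3} + 157\right)^{2} = \left(- \frac{91}{-44} + 157\right)^{2} = \left(\left(-91\right) \left(- \frac{1}{44}\right) + 157\right)^{2} = \left(\frac{91}{44} + 157\right)^{2} = \left(\frac{6999}{44}\right)^{2} = \frac{48986001}{1936}$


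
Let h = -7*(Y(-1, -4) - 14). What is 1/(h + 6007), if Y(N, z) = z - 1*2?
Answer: 1/6147 ≈ 0.00016268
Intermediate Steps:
Y(N, z) = -2 + z (Y(N, z) = z - 2 = -2 + z)
h = 140 (h = -7*((-2 - 4) - 14) = -7*(-6 - 14) = -7*(-20) = 140)
1/(h + 6007) = 1/(140 + 6007) = 1/6147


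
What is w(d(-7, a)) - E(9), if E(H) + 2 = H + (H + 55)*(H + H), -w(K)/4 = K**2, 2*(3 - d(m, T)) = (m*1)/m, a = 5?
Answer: -1184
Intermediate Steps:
d(m, T) = 5/2 (d(m, T) = 3 - m*1/(2*m) = 3 - m/(2*m) = 3 - 1/2*1 = 3 - 1/2 = 5/2)
w(K) = -4*K**2
E(H) = -2 + H + 2*H*(55 + H) (E(H) = -2 + (H + (H + 55)*(H + H)) = -2 + (H + (55 + H)*(2*H)) = -2 + (H + 2*H*(55 + H)) = -2 + H + 2*H*(55 + H))
w(d(-7, a)) - E(9) = -4*(5/2)**2 - (-2 + 2*9**2 + 111*9) = -4*25/4 - (-2 + 2*81 + 999) = -25 - (-2 + 162 + 999) = -25 - 1*1159 = -25 - 1159 = -1184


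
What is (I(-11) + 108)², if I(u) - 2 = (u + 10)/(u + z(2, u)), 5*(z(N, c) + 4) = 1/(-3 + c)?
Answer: 13381862400/1104601 ≈ 12115.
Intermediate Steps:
z(N, c) = -4 + 1/(5*(-3 + c))
I(u) = 2 + (10 + u)/(u + (61 - 20*u)/(5*(-3 + u))) (I(u) = 2 + (u + 10)/(u + (61 - 20*u)/(5*(-3 + u))) = 2 + (10 + u)/(u + (61 - 20*u)/(5*(-3 + u))))
(I(-11) + 108)² = ((-28 - 35*(-11) + 15*(-11)²)/(61 - 35*(-11) + 5*(-11)²) + 108)² = ((-28 + 385 + 15*121)/(61 + 385 + 5*121) + 108)² = ((-28 + 385 + 1815)/(61 + 385 + 605) + 108)² = (2172/1051 + 108)² = (115680/1051)² = 13381862400/1104601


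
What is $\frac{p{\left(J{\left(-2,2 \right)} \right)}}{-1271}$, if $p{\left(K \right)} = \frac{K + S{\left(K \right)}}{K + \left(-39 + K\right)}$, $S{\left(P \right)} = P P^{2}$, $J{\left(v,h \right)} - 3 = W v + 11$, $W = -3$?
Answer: $- \frac{8020}{1271} \approx -6.31$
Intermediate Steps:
$J{\left(v,h \right)} = 14 - 3 v$ ($J{\left(v,h \right)} = 3 - \left(-11 + 3 v\right) = 14 - 3 v$)
$S{\left(P \right)} = P^{3}$
$p{\left(K \right)} = \frac{K + K^{3}}{-39 + 2 K}$ ($p{\left(K \right)} = \frac{K + K^{3}}{K + \left(-39 + K\right)} = \frac{K + K^{3}}{-39 + 2 K}$)
$\frac{p{\left(J{\left(-2,2 \right)} \right)}}{-1271} = \frac{\frac{1}{-39 + 2 \left(14 - -6\right)} \left(\left(14 - -6\right) + \left(14 - -6\right)^{3}\right)}{-1271} = \frac{\left(14 + 6\right) + \left(14 + 6\right)^{3}}{-39 + 2 \left(14 + 6\right)} \left(- \frac{1}{1271}\right) = \frac{20 + 20^{3}}{-39 + 2 \cdot 20} \left(- \frac{1}{1271}\right) = \frac{20 + 8000}{-39 + 40} \left(- \frac{1}{1271}\right) = 1^{-1} \cdot 8020 \left(- \frac{1}{1271}\right) = 1 \cdot 8020 \left(- \frac{1}{1271}\right) = 8020 \left(- \frac{1}{1271}\right) = - \frac{8020}{1271}$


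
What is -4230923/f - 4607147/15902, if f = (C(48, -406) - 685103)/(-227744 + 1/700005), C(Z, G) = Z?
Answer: -10728139285006707983999/7625675695723050 ≈ -1.4068e+6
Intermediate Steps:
f = 479541925275/159421938719 (f = (48 - 685103)/(-227744 + 1/700005) = -685055/(-227744 + 1/700005) = -685055/(-159421938719/700005) = -685055*(-700005/159421938719) = 479541925275/159421938719 ≈ 3.0080)
-4230923/f - 4607147/15902 = -4230923/479541925275/159421938719 - 4607147/15902 = -4230923*159421938719/479541925275 - 4607147*1/15902 = -674501947230807637/479541925275 - 4607147/15902 = -10728139285006707983999/7625675695723050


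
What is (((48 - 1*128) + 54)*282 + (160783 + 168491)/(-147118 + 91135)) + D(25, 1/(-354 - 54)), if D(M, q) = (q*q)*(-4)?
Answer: -5698570870021/776596176 ≈ -7337.9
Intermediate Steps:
D(M, q) = -4*q**2 (D(M, q) = q**2*(-4) = -4*q**2)
(((48 - 1*128) + 54)*282 + (160783 + 168491)/(-147118 + 91135)) + D(25, 1/(-354 - 54)) = (((48 - 1*128) + 54)*282 + (160783 + 168491)/(-147118 + 91135)) - 4/(-354 - 54)**2 = (((48 - 128) + 54)*282 + 329274/(-55983)) - 4*(1/(-408))**2 = ((-80 + 54)*282 + 329274*(-1/55983)) - 4*(-1/408)**2 = (-26*282 - 109758/18661) - 4*1/166464 = (-7332 - 109758/18661) - 1/41616 = -136932210/18661 - 1/41616 = -5698570870021/776596176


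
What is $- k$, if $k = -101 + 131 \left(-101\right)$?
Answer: $13332$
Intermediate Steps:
$k = -13332$ ($k = -101 - 13231 = -13332$)
$- k = \left(-1\right) \left(-13332\right) = 13332$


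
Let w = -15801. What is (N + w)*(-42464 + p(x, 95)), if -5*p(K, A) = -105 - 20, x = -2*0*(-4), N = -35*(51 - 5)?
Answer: 738905429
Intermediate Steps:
N = -1610 (N = -35*46 = -1610)
x = 0 (x = 0*(-4) = 0)
p(K, A) = 25 (p(K, A) = -(-105 - 20)/5 = -⅕*(-125) = 25)
(N + w)*(-42464 + p(x, 95)) = (-1610 - 15801)*(-42464 + 25) = -17411*(-42439) = 738905429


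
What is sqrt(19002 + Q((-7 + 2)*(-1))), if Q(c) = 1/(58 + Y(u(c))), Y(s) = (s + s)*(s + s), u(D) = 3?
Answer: sqrt(167901766)/94 ≈ 137.85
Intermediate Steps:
Y(s) = 4*s**2 (Y(s) = (2*s)*(2*s) = 4*s**2)
Q(c) = 1/94 (Q(c) = 1/(58 + 4*3**2) = 1/(58 + 4*9) = 1/(58 + 36) = 1/94)
sqrt(19002 + Q((-7 + 2)*(-1))) = sqrt(19002 + 1/94) = sqrt(1786189/94) = sqrt(167901766)/94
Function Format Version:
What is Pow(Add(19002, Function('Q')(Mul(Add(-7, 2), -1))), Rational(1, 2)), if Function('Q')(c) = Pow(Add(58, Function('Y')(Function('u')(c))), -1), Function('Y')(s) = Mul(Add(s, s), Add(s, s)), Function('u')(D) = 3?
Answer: Mul(Rational(1, 94), Pow(167901766, Rational(1, 2))) ≈ 137.85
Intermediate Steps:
Function('Y')(s) = Mul(4, Pow(s, 2)) (Function('Y')(s) = Mul(Mul(2, s), Mul(2, s)) = Mul(4, Pow(s, 2)))
Function('Q')(c) = Rational(1, 94) (Function('Q')(c) = Pow(Add(58, Mul(4, Pow(3, 2))), -1) = Pow(Add(58, Mul(4, 9)), -1) = Pow(Add(58, 36), -1) = Pow(94, -1) = Rational(1, 94))
Pow(Add(19002, Function('Q')(Mul(Add(-7, 2), -1))), Rational(1, 2)) = Pow(Add(19002, Rational(1, 94)), Rational(1, 2)) = Pow(Rational(1786189, 94), Rational(1, 2)) = Mul(Rational(1, 94), Pow(167901766, Rational(1, 2)))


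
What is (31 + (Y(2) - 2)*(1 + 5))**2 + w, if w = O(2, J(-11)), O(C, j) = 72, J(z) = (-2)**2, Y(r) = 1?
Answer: 697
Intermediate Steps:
J(z) = 4
w = 72
(31 + (Y(2) - 2)*(1 + 5))**2 + w = (31 + (1 - 2)*(1 + 5))**2 + 72 = (31 - 1*6)**2 + 72 = (31 - 6)**2 + 72 = 25**2 + 72 = 625 + 72 = 697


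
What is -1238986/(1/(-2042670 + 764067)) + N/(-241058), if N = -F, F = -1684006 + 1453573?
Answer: 381877145120807931/241058 ≈ 1.5842e+12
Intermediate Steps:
F = -230433
N = 230433 (N = -1*(-230433) = 230433)
-1238986/(1/(-2042670 + 764067)) + N/(-241058) = -1238986/(1/(-2042670 + 764067)) + 230433/(-241058) = -1238986/(1/(-1278603)) + 230433*(-1/241058) = -1238986/(-1/1278603) - 230433/241058 = -1238986*(-1278603) - 230433/241058 = 1584171216558 - 230433/241058 = 381877145120807931/241058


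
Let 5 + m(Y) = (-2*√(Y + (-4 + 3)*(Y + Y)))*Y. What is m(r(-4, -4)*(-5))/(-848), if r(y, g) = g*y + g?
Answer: 5/848 - 15*√15/53 ≈ -1.0902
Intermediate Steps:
r(y, g) = g + g*y
m(Y) = -5 - 2*Y*√(-Y) (m(Y) = -5 + (-2*√(Y + (-4 + 3)*(Y + Y)))*Y = -5 + (-2*√(Y - 2*Y))*Y = -5 + (-2*√(-Y))*Y = -5 - 2*Y*√(-Y))
m(r(-4, -4)*(-5))/(-848) = (-5 + 2*(-(-4*(1 - 4))*(-5))^(3/2))/(-848) = (-5 + 2*(-(-4*(-3))*(-5))^(3/2))*(-1/848) = (-5 + 2*(-12*(-5))^(3/2))*(-1/848) = (-5 + 2*(-1*(-60))^(3/2))*(-1/848) = (-5 + 2*60^(3/2))*(-1/848) = (-5 + 2*(120*√15))*(-1/848) = (-5 + 240*√15)*(-1/848) = 5/848 - 15*√15/53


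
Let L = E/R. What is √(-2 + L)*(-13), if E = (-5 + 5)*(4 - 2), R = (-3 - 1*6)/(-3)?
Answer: -13*I*√2 ≈ -18.385*I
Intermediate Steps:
R = 3 (R = (-3 - 6)*(-⅓) = -9*(-⅓) = 3)
E = 0 (E = 0*2 = 0)
L = 0 (L = 0/3 = 0*(⅓) = 0)
√(-2 + L)*(-13) = √(-2 + 0)*(-13) = √(-2)*(-13) = (I*√2)*(-13) = -13*I*√2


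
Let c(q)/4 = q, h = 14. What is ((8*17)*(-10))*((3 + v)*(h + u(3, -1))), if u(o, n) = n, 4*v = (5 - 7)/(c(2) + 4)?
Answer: -156910/3 ≈ -52303.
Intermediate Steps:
c(q) = 4*q
v = -1/24 (v = ((5 - 7)/(4*2 + 4))/4 = (-2/(8 + 4))/4 = (-2/12)/4 = (-2*1/12)/4 = (1/4)*(-1/6) = -1/24 ≈ -0.041667)
((8*17)*(-10))*((3 + v)*(h + u(3, -1))) = ((8*17)*(-10))*((3 - 1/24)*(14 - 1)) = (136*(-10))*((71/24)*13) = -1360*923/24 = -156910/3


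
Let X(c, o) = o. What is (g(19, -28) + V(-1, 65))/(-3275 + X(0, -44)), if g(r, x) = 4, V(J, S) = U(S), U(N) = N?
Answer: -69/3319 ≈ -0.020789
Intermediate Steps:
V(J, S) = S
(g(19, -28) + V(-1, 65))/(-3275 + X(0, -44)) = (4 + 65)/(-3275 - 44) = 69/(-3319) = 69*(-1/3319) = -69/3319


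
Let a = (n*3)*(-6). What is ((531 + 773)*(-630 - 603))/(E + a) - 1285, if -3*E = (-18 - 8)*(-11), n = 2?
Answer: 2158603/197 ≈ 10957.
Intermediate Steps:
E = -286/3 (E = -(-18 - 8)*(-11)/3 = -(-26)*(-11)/3 = -⅓*286 = -286/3 ≈ -95.333)
a = -36 (a = (2*3)*(-6) = 6*(-6) = -36)
((531 + 773)*(-630 - 603))/(E + a) - 1285 = ((531 + 773)*(-630 - 603))/(-286/3 - 36) - 1285 = (1304*(-1233))/(-394/3) - 1285 = -1607832*(-3/394) - 1285 = 2411748/197 - 1285 = 2158603/197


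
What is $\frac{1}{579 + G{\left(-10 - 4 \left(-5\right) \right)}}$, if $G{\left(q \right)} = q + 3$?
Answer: $\frac{1}{592} \approx 0.0016892$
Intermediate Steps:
$G{\left(q \right)} = 3 + q$
$\frac{1}{579 + G{\left(-10 - 4 \left(-5\right) \right)}} = \frac{1}{579 + \left(3 - \left(10 + 4 \left(-5\right)\right)\right)} = \frac{1}{579 + \left(3 - -10\right)} = \frac{1}{579 + \left(3 + \left(-10 + 20\right)\right)} = \frac{1}{579 + \left(3 + 10\right)} = \frac{1}{579 + 13} = \frac{1}{592}$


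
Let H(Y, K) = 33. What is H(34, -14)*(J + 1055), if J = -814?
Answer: 7953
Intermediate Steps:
H(34, -14)*(J + 1055) = 33*(-814 + 1055) = 33*241 = 7953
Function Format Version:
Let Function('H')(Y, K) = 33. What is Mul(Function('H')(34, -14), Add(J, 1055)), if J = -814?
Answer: 7953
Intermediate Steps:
Mul(Function('H')(34, -14), Add(J, 1055)) = Mul(33, Add(-814, 1055)) = Mul(33, 241) = 7953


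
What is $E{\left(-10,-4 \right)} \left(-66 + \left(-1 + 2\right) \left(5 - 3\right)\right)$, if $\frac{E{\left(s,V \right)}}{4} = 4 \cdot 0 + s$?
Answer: $2560$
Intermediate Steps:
$E{\left(s,V \right)} = 4 s$ ($E{\left(s,V \right)} = 4 \left(4 \cdot 0 + s\right) = 4 \left(0 + s\right) = 4 s$)
$E{\left(-10,-4 \right)} \left(-66 + \left(-1 + 2\right) \left(5 - 3\right)\right) = 4 \left(-10\right) \left(-66 + \left(-1 + 2\right) \left(5 - 3\right)\right) = - 40 \left(-66 + 1 \left(5 - 3\right)\right) = - 40 \left(-66 + 1 \cdot 2\right) = - 40 \left(-66 + 2\right) = \left(-40\right) \left(-64\right) = 2560$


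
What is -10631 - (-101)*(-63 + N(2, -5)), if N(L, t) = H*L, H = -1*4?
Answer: -17802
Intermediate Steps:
H = -4
N(L, t) = -4*L
-10631 - (-101)*(-63 + N(2, -5)) = -10631 - (-101)*(-63 - 4*2) = -10631 - (-101)*(-63 - 8) = -10631 - (-101)*(-71) = -10631 - 1*7171 = -10631 - 7171 = -17802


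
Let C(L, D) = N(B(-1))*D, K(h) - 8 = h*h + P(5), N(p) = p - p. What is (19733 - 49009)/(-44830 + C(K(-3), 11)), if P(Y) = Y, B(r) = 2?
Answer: 14638/22415 ≈ 0.65304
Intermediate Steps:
N(p) = 0
K(h) = 13 + h**2 (K(h) = 8 + (h*h + 5) = 8 + (h**2 + 5) = 8 + (5 + h**2) = 13 + h**2)
C(L, D) = 0 (C(L, D) = 0*D = 0)
(19733 - 49009)/(-44830 + C(K(-3), 11)) = (19733 - 49009)/(-44830 + 0) = -29276/(-44830) = -29276*(-1/44830) = 14638/22415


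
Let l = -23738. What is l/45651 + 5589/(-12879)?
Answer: -2308087/2419503 ≈ -0.95395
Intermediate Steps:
l/45651 + 5589/(-12879) = -23738/45651 + 5589/(-12879) = -23738*1/45651 + 5589*(-1/12879) = -23738/45651 - 23/53 = -2308087/2419503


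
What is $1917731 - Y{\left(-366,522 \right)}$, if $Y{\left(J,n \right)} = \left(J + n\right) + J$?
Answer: $1917941$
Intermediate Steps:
$Y{\left(J,n \right)} = n + 2 J$
$1917731 - Y{\left(-366,522 \right)} = 1917731 - \left(522 + 2 \left(-366\right)\right) = 1917731 - \left(522 - 732\right) = 1917731 - -210 = 1917731 + 210 = 1917941$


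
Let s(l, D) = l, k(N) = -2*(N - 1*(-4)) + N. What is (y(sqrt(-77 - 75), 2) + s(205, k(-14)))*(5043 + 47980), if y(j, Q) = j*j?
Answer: 2810219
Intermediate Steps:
k(N) = -8 - N (k(N) = -2*(N + 4) + N = -2*(4 + N) + N = (-8 - 2*N) + N = -8 - N)
y(j, Q) = j**2
(y(sqrt(-77 - 75), 2) + s(205, k(-14)))*(5043 + 47980) = ((sqrt(-77 - 75))**2 + 205)*(5043 + 47980) = ((sqrt(-152))**2 + 205)*53023 = ((2*I*sqrt(38))**2 + 205)*53023 = (-152 + 205)*53023 = 53*53023 = 2810219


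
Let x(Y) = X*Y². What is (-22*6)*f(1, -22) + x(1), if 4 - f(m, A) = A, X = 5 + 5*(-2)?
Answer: -3437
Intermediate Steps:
X = -5 (X = 5 - 10 = -5)
f(m, A) = 4 - A
x(Y) = -5*Y²
(-22*6)*f(1, -22) + x(1) = (-22*6)*(4 - 1*(-22)) - 5*1² = -132*(4 + 22) - 5*1 = -132*26 - 5 = -3432 - 5 = -3437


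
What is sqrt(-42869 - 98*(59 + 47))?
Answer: I*sqrt(53257) ≈ 230.77*I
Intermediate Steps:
sqrt(-42869 - 98*(59 + 47)) = sqrt(-42869 - 98*106) = sqrt(-42869 - 10388) = sqrt(-53257) = I*sqrt(53257)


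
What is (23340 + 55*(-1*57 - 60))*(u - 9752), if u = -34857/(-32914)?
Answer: -775076067465/4702 ≈ -1.6484e+8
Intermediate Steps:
u = 34857/32914 (u = -34857*(-1/32914) = 34857/32914 ≈ 1.0590)
(23340 + 55*(-1*57 - 60))*(u - 9752) = (23340 + 55*(-1*57 - 60))*(34857/32914 - 9752) = (23340 + 55*(-57 - 60))*(-320942471/32914) = (23340 + 55*(-117))*(-320942471/32914) = (23340 - 6435)*(-320942471/32914) = 16905*(-320942471/32914) = -775076067465/4702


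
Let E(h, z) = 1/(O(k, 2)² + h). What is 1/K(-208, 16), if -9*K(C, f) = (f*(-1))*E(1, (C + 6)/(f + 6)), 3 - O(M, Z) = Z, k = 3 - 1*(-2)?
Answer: 9/8 ≈ 1.1250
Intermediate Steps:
k = 5 (k = 3 + 2 = 5)
O(M, Z) = 3 - Z
E(h, z) = 1/(1 + h) (E(h, z) = 1/((3 - 1*2)² + h) = 1/((3 - 2)² + h) = 1/(1² + h) = 1/(1 + h))
K(C, f) = f/18 (K(C, f) = -f*(-1)/(9*(1 + 1)) = -(-f)/(9*2) = -(-1)*f/18 = f/18)
1/K(-208, 16) = 1/((1/18)*16) = 1/(8/9) = 9/8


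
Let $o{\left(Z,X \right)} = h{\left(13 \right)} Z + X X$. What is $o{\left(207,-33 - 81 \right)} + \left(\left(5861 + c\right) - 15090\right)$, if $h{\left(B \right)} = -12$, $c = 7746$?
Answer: $9029$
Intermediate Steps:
$o{\left(Z,X \right)} = X^{2} - 12 Z$ ($o{\left(Z,X \right)} = - 12 Z + X X = - 12 Z + X^{2} = X^{2} - 12 Z$)
$o{\left(207,-33 - 81 \right)} + \left(\left(5861 + c\right) - 15090\right) = \left(\left(-33 - 81\right)^{2} - 2484\right) + \left(\left(5861 + 7746\right) - 15090\right) = \left(\left(-114\right)^{2} - 2484\right) + \left(13607 - 15090\right) = \left(12996 - 2484\right) - 1483 = 10512 - 1483 = 9029$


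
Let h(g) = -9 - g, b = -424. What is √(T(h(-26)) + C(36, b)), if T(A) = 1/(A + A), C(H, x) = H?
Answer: 35*√34/34 ≈ 6.0024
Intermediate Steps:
T(A) = 1/(2*A)
√(T(h(-26)) + C(36, b)) = √(1/(2*(-9 - 1*(-26))) + 36) = √(1/(2*(-9 + 26)) + 36) = √((½)/17 + 36) = √((½)*(1/17) + 36) = √(1/34 + 36) = √(1225/34) = 35*√34/34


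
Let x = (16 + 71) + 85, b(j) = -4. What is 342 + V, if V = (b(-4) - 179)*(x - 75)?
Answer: -17409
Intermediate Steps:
x = 172 (x = 87 + 85 = 172)
V = -17751 (V = (-4 - 179)*(172 - 75) = -183*97 = -17751)
342 + V = 342 - 17751 = -17409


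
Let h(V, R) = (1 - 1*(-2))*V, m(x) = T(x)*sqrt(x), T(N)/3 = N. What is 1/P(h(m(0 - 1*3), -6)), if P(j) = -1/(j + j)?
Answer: 54*I*sqrt(3) ≈ 93.531*I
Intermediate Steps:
T(N) = 3*N
m(x) = 3*x**(3/2) (m(x) = (3*x)*sqrt(x) = 3*x**(3/2))
h(V, R) = 3*V (h(V, R) = (1 + 2)*V = 3*V)
P(j) = -1/(2*j)
1/P(h(m(0 - 1*3), -6)) = 1/(-1/(9*(0 - 1*3)**(3/2))/2) = 1/(-1/(9*(0 - 3)**(3/2))/2) = 1/(-I*sqrt(3)/81/2) = 1/(-I*sqrt(3)/162) = 54*I*sqrt(3)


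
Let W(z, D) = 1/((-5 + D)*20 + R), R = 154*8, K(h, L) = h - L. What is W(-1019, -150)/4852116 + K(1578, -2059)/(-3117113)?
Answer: -32964871643369/28252741332549744 ≈ -0.0011668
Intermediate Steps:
R = 1232
W(z, D) = 1/(1132 + 20*D) (W(z, D) = 1/((-5 + D)*20 + 1232) = 1/((-100 + 20*D) + 1232) = 1/(1132 + 20*D))
W(-1019, -150)/4852116 + K(1578, -2059)/(-3117113) = (1/(4*(283 + 5*(-150))))/4852116 + (1578 - 1*(-2059))/(-3117113) = (1/(4*(283 - 750)))*(1/4852116) + (1578 + 2059)*(-1/3117113) = ((¼)/(-467))*(1/4852116) + 3637*(-1/3117113) = ((¼)*(-1/467))*(1/4852116) - 3637/3117113 = -1/1868*1/4852116 - 3637/3117113 = -1/9063752688 - 3637/3117113 = -32964871643369/28252741332549744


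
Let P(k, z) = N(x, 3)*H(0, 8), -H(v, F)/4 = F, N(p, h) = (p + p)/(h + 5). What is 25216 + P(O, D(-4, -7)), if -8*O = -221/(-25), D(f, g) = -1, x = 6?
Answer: 25168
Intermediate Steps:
O = -221/200 (O = -(-221)/(8*(-25)) = -(-221)*(-1)/(8*25) = -1/8*221/25 = -221/200 ≈ -1.1050)
N(p, h) = 2*p/(5 + h) (N(p, h) = (2*p)/(5 + h) = 2*p/(5 + h))
H(v, F) = -4*F
P(k, z) = -48 (P(k, z) = (2*6/(5 + 3))*(-4*8) = (2*6/8)*(-32) = (2*6*(1/8))*(-32) = (3/2)*(-32) = -48)
25216 + P(O, D(-4, -7)) = 25216 - 48 = 25168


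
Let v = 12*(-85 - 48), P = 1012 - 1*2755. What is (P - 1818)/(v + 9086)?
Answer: -3561/7490 ≈ -0.47543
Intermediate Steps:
P = -1743 (P = 1012 - 2755 = -1743)
v = -1596 (v = 12*(-133) = -1596)
(P - 1818)/(v + 9086) = (-1743 - 1818)/(-1596 + 9086) = -3561/7490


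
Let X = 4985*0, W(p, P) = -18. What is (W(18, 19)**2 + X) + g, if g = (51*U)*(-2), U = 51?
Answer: -4878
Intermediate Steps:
X = 0
g = -5202 (g = (51*51)*(-2) = 2601*(-2) = -5202)
(W(18, 19)**2 + X) + g = ((-18)**2 + 0) - 5202 = (324 + 0) - 5202 = 324 - 5202 = -4878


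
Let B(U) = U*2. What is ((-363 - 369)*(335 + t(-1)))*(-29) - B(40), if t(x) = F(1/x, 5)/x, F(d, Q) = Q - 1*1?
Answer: 7026388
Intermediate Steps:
F(d, Q) = -1 + Q (F(d, Q) = Q - 1 = -1 + Q)
t(x) = 4/x (t(x) = (-1 + 5)/x = 4/x)
B(U) = 2*U
((-363 - 369)*(335 + t(-1)))*(-29) - B(40) = ((-363 - 369)*(335 + 4/(-1)))*(-29) - 2*40 = -732*(335 + 4*(-1))*(-29) - 1*80 = -732*(335 - 4)*(-29) - 80 = -732*331*(-29) - 80 = -242292*(-29) - 80 = 7026468 - 80 = 7026388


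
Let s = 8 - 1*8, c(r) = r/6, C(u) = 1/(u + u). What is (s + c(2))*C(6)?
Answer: 1/36 ≈ 0.027778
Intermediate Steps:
C(u) = 1/(2*u)
c(r) = r/6 (c(r) = r*(⅙) = r/6)
s = 0 (s = 8 - 8 = 0)
(s + c(2))*C(6) = (0 + (⅙)*2)*((½)/6) = (0 + ⅓)*((½)*(⅙)) = (⅓)*(1/12) = 1/36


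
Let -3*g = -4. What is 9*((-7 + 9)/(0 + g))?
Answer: 27/2 ≈ 13.500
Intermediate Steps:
g = 4/3 (g = -⅓*(-4) = 4/3 ≈ 1.3333)
9*((-7 + 9)/(0 + g)) = 9*((-7 + 9)/(0 + 4/3)) = 9*(2/(4/3)) = 9*(2*(¾)) = 9*(3/2) = 27/2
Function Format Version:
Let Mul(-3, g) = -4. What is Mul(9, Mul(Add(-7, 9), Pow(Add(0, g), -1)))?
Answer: Rational(27, 2) ≈ 13.500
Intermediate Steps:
g = Rational(4, 3) (g = Mul(Rational(-1, 3), -4) = Rational(4, 3) ≈ 1.3333)
Mul(9, Mul(Add(-7, 9), Pow(Add(0, g), -1))) = Mul(9, Mul(Add(-7, 9), Pow(Add(0, Rational(4, 3)), -1))) = Mul(9, Mul(2, Pow(Rational(4, 3), -1))) = Mul(9, Mul(2, Rational(3, 4))) = Mul(9, Rational(3, 2)) = Rational(27, 2)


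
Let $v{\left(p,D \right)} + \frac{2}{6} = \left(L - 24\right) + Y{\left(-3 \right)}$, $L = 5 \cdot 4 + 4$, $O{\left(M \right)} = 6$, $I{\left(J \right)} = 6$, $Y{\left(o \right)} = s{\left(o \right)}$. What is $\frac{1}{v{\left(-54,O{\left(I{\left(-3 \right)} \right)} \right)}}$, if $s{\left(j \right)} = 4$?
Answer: $\frac{3}{11} \approx 0.27273$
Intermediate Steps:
$Y{\left(o \right)} = 4$
$L = 24$ ($L = 20 + 4 = 24$)
$v{\left(p,D \right)} = \frac{11}{3}$ ($v{\left(p,D \right)} = - \frac{1}{3} + \left(\left(24 - 24\right) + 4\right) = - \frac{1}{3} + \left(0 + 4\right) = - \frac{1}{3} + 4 = \frac{11}{3}$)
$\frac{1}{v{\left(-54,O{\left(I{\left(-3 \right)} \right)} \right)}} = \frac{1}{\frac{11}{3}} = \frac{3}{11}$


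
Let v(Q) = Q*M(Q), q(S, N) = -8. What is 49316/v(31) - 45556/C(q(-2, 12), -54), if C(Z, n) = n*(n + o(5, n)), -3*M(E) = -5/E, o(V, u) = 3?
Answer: 203610506/6885 ≈ 29573.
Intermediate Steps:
M(E) = 5/(3*E) (M(E) = -(-5)/(3*E) = 5/(3*E))
C(Z, n) = n*(3 + n) (C(Z, n) = n*(n + 3) = n*(3 + n))
v(Q) = 5/3 (v(Q) = Q*(5/(3*Q)) = 5/3)
49316/v(31) - 45556/C(q(-2, 12), -54) = 49316/(5/3) - 45556*(-1/(54*(3 - 54))) = 49316*(⅗) - 45556/((-54*(-51))) = 147948/5 - 45556/2754 = 147948/5 - 45556*1/2754 = 147948/5 - 22778/1377 = 203610506/6885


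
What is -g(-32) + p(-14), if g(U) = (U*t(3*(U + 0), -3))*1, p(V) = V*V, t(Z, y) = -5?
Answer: 36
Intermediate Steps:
p(V) = V²
g(U) = -5*U (g(U) = (U*(-5))*1 = -5*U*1 = -5*U)
-g(-32) + p(-14) = -(-5)*(-32) + (-14)² = -1*160 + 196 = -160 + 196 = 36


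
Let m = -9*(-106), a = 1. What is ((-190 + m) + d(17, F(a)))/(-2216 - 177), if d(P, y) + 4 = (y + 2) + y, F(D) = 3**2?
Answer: -780/2393 ≈ -0.32595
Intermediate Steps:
F(D) = 9
d(P, y) = -2 + 2*y (d(P, y) = -4 + ((y + 2) + y) = -4 + ((2 + y) + y) = -4 + (2 + 2*y) = -2 + 2*y)
m = 954
((-190 + m) + d(17, F(a)))/(-2216 - 177) = ((-190 + 954) + (-2 + 2*9))/(-2216 - 177) = (764 + (-2 + 18))/(-2393) = (764 + 16)*(-1/2393) = 780*(-1/2393) = -780/2393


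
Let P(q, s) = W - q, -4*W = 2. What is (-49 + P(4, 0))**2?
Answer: 11449/4 ≈ 2862.3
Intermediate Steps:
W = -1/2 (W = -1/4*2 = -1/2 ≈ -0.50000)
P(q, s) = -1/2 - q
(-49 + P(4, 0))**2 = (-49 + (-1/2 - 1*4))**2 = (-49 + (-1/2 - 4))**2 = (-49 - 9/2)**2 = (-107/2)**2 = 11449/4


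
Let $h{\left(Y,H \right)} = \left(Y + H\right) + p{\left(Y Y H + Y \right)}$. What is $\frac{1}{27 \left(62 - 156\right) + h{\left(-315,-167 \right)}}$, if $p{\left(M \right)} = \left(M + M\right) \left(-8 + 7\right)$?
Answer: $\frac{1}{33138760} \approx 3.0176 \cdot 10^{-8}$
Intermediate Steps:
$p{\left(M \right)} = - 2 M$ ($p{\left(M \right)} = 2 M \left(-1\right) = - 2 M$)
$h{\left(Y,H \right)} = H - Y - 2 H Y^{2}$ ($h{\left(Y,H \right)} = \left(Y + H\right) - 2 \left(Y Y H + Y\right) = \left(H + Y\right) - 2 \left(Y^{2} H + Y\right) = \left(H + Y\right) - 2 \left(H Y^{2} + Y\right) = \left(H + Y\right) - 2 \left(Y + H Y^{2}\right) = \left(H + Y\right) - \left(2 Y + 2 H Y^{2}\right) = H - Y - 2 H Y^{2}$)
$\frac{1}{27 \left(62 - 156\right) + h{\left(-315,-167 \right)}} = \frac{1}{27 \left(62 - 156\right) - \left(-148 - 33141150\right)} = \frac{1}{27 \left(-94\right) - \left(-148 - 33141150\right)} = \frac{1}{-2538 + \left(-167 + 315 + 33141150\right)} = \frac{1}{-2538 + 33141298} = \frac{1}{33138760}$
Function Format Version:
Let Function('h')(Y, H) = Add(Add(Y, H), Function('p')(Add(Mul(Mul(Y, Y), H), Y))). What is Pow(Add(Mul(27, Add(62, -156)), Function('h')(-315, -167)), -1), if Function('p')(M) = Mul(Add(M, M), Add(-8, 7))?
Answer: Rational(1, 33138760) ≈ 3.0176e-8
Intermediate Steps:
Function('p')(M) = Mul(-2, M) (Function('p')(M) = Mul(Mul(2, M), -1) = Mul(-2, M))
Function('h')(Y, H) = Add(H, Mul(-1, Y), Mul(-2, H, Pow(Y, 2))) (Function('h')(Y, H) = Add(Add(Y, H), Mul(-2, Add(Mul(Mul(Y, Y), H), Y))) = Add(Add(H, Y), Mul(-2, Add(Mul(Pow(Y, 2), H), Y))) = Add(Add(H, Y), Mul(-2, Add(Mul(H, Pow(Y, 2)), Y))) = Add(Add(H, Y), Mul(-2, Add(Y, Mul(H, Pow(Y, 2))))) = Add(Add(H, Y), Add(Mul(-2, Y), Mul(-2, H, Pow(Y, 2)))) = Add(H, Mul(-1, Y), Mul(-2, H, Pow(Y, 2))))
Pow(Add(Mul(27, Add(62, -156)), Function('h')(-315, -167)), -1) = Pow(Add(Mul(27, Add(62, -156)), Add(-167, Mul(-1, -315), Mul(-2, -167, Pow(-315, 2)))), -1) = Pow(Add(Mul(27, -94), Add(-167, 315, Mul(-2, -167, 99225))), -1) = Pow(Add(-2538, Add(-167, 315, 33141150)), -1) = Pow(Add(-2538, 33141298), -1) = Pow(33138760, -1) = Rational(1, 33138760)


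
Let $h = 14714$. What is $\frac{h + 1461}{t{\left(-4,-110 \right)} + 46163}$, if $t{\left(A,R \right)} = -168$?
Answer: $\frac{3235}{9199} \approx 0.35167$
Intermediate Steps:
$\frac{h + 1461}{t{\left(-4,-110 \right)} + 46163} = \frac{14714 + 1461}{-168 + 46163} = \frac{16175}{45995} = 16175 \cdot \frac{1}{45995} = \frac{3235}{9199}$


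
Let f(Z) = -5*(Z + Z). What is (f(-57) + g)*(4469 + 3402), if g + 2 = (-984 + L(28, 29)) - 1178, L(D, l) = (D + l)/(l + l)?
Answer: -727241045/58 ≈ -1.2539e+7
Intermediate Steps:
L(D, l) = (D + l)/(2*l) (L(D, l) = (D + l)/((2*l)) = (D + l)*(1/(2*l)) = (D + l)/(2*l))
f(Z) = -10*Z
g = -125455/58 (g = -2 + ((-984 + (1/2)*(28 + 29)/29) - 1178) = -2 + ((-984 + (1/2)*(1/29)*57) - 1178) = -2 + ((-984 + 57/58) - 1178) = -2 + (-57015/58 - 1178) = -2 - 125339/58 = -125455/58 ≈ -2163.0)
(f(-57) + g)*(4469 + 3402) = (-10*(-57) - 125455/58)*(4469 + 3402) = (570 - 125455/58)*7871 = -92395/58*7871 = -727241045/58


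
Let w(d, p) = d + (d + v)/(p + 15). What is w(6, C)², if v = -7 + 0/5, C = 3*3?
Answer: 20449/576 ≈ 35.502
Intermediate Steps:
C = 9
v = -7 (v = -7 + 0*(⅕) = -7 + 0 = -7)
w(d, p) = d + (-7 + d)/(15 + p) (w(d, p) = d + (d - 7)/(p + 15) = d + (-7 + d)/(15 + p))
w(6, C)² = ((-7 + 16*6 + 6*9)/(15 + 9))² = ((-7 + 96 + 54)/24)² = ((1/24)*143)² = (143/24)² = 20449/576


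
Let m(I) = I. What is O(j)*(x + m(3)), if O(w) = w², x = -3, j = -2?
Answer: 0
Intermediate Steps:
O(j)*(x + m(3)) = (-2)²*(-3 + 3) = 4*0 = 0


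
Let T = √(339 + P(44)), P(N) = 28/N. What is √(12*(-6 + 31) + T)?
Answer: √(36300 + 22*√10274)/11 ≈ 17.845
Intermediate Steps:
T = 2*√10274/11 (T = √(339 + 28/44) = √(339 + 28*(1/44)) = √(339 + 7/11) = √(3736/11) = 2*√10274/11 ≈ 18.429)
√(12*(-6 + 31) + T) = √(12*(-6 + 31) + 2*√10274/11) = √(12*25 + 2*√10274/11) = √(300 + 2*√10274/11)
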